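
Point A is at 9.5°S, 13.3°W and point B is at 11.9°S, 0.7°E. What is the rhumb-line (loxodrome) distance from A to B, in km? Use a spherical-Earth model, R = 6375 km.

1554 km

Rhumb course C = atan2(Δλ, Δψ) with Δψ = ln[tan(π/4+φ₂/2)/tan(π/4+φ₁/2)] = -0.0426, Δλ = +0.2443 → C = 99.90°
d = R·|Δφ| / |cos C| = 6375·0.04189 / 0.17188 = 1554 km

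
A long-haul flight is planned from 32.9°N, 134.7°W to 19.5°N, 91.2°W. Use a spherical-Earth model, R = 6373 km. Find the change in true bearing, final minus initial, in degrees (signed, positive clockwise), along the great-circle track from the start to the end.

+20.1°

Initial bearing θ₁ = atan2(sin Δλ cos φ₂, cos φ₁ sin φ₂ − sin φ₁ cos φ₂ cos Δλ) = 97.99°
Final bearing θ₂ = (initial bearing from the destination back to the start) + 180° = 118.11°
Δθ = θ₂ − θ₁ = +20.1°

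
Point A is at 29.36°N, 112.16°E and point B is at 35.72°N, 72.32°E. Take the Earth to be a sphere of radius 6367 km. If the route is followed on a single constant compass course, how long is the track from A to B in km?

3795 km

Rhumb course C = atan2(Δλ, Δψ) with Δψ = ln[tan(π/4+φ₂/2)/tan(π/4+φ₁/2)] = +0.1318, Δλ = -0.6953 → C = 280.73°
d = R·|Δφ| / |cos C| = 6367·0.11100 / 0.18623 = 3795 km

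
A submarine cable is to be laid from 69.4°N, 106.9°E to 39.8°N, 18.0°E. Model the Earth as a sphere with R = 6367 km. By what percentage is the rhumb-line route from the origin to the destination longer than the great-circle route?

Great circle: σ = 0.9218 rad → d_gc = Rσ = 5869.2 km
Rhumb: Δφ = -0.5166, Δλ = -1.5516, Δψ = -0.9469, q = Δφ/Δψ = 0.5456 → d_rh = R√(Δφ²+q²Δλ²) = 6314.4 km
Excess = (6314.4 − 5869.2) / 5869.2 = 445.2 / 5869.2 = 7.59% ≈ 7.6%

7.6%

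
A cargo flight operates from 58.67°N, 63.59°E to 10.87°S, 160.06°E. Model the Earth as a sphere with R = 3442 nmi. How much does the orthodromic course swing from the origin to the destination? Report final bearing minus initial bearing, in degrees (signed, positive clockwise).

At departure: θ₁ = atan2(sin Δλ cos φ₂, cos φ₁ sin φ₂ − sin φ₁ cos φ₂ cos Δλ) = 90.21°
At arrival: θ₂ = atan2(sin Δλ cos φ₁, −cos φ₂ sin φ₁ + sin φ₂ cos φ₁ cos Δλ) = 148.03°
Δθ = θ₂ − θ₁ = +57.8°

+57.8°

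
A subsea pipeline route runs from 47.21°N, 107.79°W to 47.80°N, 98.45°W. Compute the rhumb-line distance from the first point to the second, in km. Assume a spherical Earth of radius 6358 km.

703 km

Δψ = ln[tan(π/4+φ₂/2)/tan(π/4+φ₁/2)] = +0.0152;  Δφ = +0.0103 rad,  Δλ = +0.1630 rad
q = Δφ/Δψ = 0.6755
d = R·√(Δφ² + q²Δλ²) = 6358·0.11060 = 703 km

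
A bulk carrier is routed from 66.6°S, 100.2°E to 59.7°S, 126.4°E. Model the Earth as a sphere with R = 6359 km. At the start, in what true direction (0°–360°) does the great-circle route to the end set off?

72.0°

N = sin Δλ·cos φ₂ = +0.2228;  D = cos φ₁ sin φ₂ − sin φ₁ cos φ₂ cos Δλ = +0.0726
initial course = atan2(N, D) = 71.96°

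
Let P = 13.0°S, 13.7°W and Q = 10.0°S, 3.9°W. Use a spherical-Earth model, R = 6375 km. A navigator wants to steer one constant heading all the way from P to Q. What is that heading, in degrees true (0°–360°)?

72.6°

Meridional parts: M(φ₁)=-0.2289, M(φ₂)=-0.1754 → ΔM = +0.0534;  Δλ = +0.1710 rad
tan C = Δλ / ΔM = +3.2007 → C = 72.65°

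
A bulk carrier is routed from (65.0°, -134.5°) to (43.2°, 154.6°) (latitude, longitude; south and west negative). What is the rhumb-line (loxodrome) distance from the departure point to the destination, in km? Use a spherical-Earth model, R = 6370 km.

5097 km

Rhumb course C = atan2(Δλ, Δψ) with Δψ = ln[tan(π/4+φ₂/2)/tan(π/4+φ₁/2)] = -0.6688, Δλ = -1.2374 → C = 241.61°
d = R·|Δφ| / |cos C| = 6370·0.38048 / 0.47549 = 5097 km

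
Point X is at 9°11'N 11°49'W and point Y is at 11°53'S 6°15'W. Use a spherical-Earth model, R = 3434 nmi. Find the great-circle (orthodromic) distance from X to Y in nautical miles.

cos σ = sin φ₁ sin φ₂ + cos φ₁ cos φ₂ cos Δλ
      = sin(9.18°)sin(-11.88°) + cos(9.18°)cos(-11.88°)cos(5.57°) = 0.9286
σ = 21.781° → d = Rσ = 3434·0.38016 = 1305 nmi

1305 nmi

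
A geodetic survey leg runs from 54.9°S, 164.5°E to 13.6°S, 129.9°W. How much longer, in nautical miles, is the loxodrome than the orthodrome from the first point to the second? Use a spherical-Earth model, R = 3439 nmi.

Great circle: cos σ = sin φ₁ sin φ₂ + cos φ₁ cos φ₂ cos Δλ,  σ = 1.1338 rad → d_gc = 3899.0 nmi
Rhumb line: Δψ = +0.9116, q = Δφ/Δψ = 0.7907, d_rh = R√(Δφ²+q²Δλ²) = 3979.8 nmi
Excess = 3979.8 − 3899.0 = 80.8 ≈ 81 nmi

81 nmi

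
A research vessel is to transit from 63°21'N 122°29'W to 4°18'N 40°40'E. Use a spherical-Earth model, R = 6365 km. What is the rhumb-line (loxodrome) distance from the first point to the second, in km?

15174 km

Rhumb course C = atan2(Δλ, Δψ) with Δψ = ln[tan(π/4+φ₂/2)/tan(π/4+φ₁/2)] = -1.3652, Δλ = +2.8475 → C = 115.61°
d = R·|Δφ| / |cos C| = 6365·1.03062 / 0.43232 = 15174 km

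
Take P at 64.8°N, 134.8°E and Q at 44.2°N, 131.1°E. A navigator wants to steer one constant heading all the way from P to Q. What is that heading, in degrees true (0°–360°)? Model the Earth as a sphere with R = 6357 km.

185.8°

Δψ = ln[tan(π/4+φ₂/2)/tan(π/4+φ₁/2)] = -0.6365
Δλ = -0.0646 rad (taken the short way round)
course = atan2(Δλ, Δψ) = 185.79°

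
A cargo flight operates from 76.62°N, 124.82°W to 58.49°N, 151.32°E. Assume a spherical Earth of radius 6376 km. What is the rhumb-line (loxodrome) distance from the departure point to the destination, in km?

3923 km

Rhumb course C = atan2(Δλ, Δψ) with Δψ = ln[tan(π/4+φ₂/2)/tan(π/4+φ₁/2)] = -0.8776, Δλ = -1.4636 → C = 239.05°
d = R·|Δφ| / |cos C| = 6376·0.31643 / 0.51426 = 3923 km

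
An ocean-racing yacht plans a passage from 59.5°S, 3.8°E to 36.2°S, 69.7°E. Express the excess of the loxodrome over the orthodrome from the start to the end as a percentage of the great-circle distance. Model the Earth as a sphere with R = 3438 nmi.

3.3%

Great circle: σ = 0.8283 rad → d_gc = Rσ = 2847.7 nmi
Rhumb: Δφ = +0.4067, Δλ = +1.1502, Δψ = +0.6210, q = Δφ/Δψ = 0.6548 → d_rh = R√(Δφ²+q²Δλ²) = 2942.6 nmi
Excess = (2942.6 − 2847.7) / 2847.7 = 94.9 / 2847.7 = 3.33% ≈ 3.3%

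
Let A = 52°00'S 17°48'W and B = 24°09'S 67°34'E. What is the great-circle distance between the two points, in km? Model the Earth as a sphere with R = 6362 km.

7597 km

Haversine: a = sin²(Δφ/2)+cos φ₁ cos φ₂ sin²(Δλ/2) = 0.31611;  σ = 2·atan2(√a,√(1−a))
σ = 68.421° → d = Rσ = 6362·1.19418 = 7597 km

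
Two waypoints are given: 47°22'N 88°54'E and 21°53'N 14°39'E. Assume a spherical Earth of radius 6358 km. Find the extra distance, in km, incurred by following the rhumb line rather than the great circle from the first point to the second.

188 km

Great circle: cos σ = sin φ₁ sin φ₂ + cos φ₁ cos φ₂ cos Δλ,  σ = 1.1098 rad → d_gc = 7056.3 km
Rhumb line: Δψ = -0.5495, q = Δφ/Δψ = 0.8094, d_rh = R√(Δφ²+q²Δλ²) = 7244.1 km
Excess = 7244.1 − 7056.3 = 187.8 ≈ 188 km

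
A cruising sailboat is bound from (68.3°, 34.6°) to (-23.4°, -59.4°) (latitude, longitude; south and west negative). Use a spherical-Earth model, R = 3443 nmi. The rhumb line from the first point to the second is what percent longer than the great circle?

3.4%

Great circle: σ = 1.9743 rad → d_gc = Rσ = 6797.6 nmi
Rhumb: Δφ = -1.6005, Δλ = -1.6406, Δψ = -2.0723, q = Δφ/Δψ = 0.7723 → d_rh = R√(Δφ²+q²Δλ²) = 7028.3 nmi
Excess = (7028.3 − 6797.6) / 6797.6 = 230.7 / 6797.6 = 3.39% ≈ 3.4%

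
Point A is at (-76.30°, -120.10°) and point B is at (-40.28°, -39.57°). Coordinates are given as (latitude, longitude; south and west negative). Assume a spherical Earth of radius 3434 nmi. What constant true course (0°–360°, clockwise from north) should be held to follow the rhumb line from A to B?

Meridional parts: M(φ₁)=-2.1192, M(φ₂)=-0.7693 → ΔM = +1.3499;  Δλ = +1.4055 rad
tan C = Δλ / ΔM = +1.0412 → C = 46.16°

46.2°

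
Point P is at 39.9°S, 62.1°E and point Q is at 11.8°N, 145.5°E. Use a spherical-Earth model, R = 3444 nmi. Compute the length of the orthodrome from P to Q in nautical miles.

Haversine: a = sin²(Δφ/2)+cos φ₁ cos φ₂ sin²(Δλ/2) = 0.52243;  σ = 2·atan2(√a,√(1−a))
σ = 92.571° → d = Rσ = 3444·1.61567 = 5564 nmi

5564 nmi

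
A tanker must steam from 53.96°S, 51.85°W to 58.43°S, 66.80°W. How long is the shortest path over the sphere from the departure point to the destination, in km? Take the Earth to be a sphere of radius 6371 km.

1047 km

Haversine: a = sin²(Δφ/2)+cos φ₁ cos φ₂ sin²(Δλ/2) = 0.00673;  σ = 2·atan2(√a,√(1−a))
σ = 9.414° → d = Rσ = 6371·0.16431 = 1047 km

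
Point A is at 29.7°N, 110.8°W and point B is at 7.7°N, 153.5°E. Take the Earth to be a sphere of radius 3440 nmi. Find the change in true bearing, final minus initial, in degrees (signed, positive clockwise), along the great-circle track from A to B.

-39.7°

At departure: θ₁ = atan2(sin Δλ cos φ₂, cos φ₁ sin φ₂ − sin φ₁ cos φ₂ cos Δλ) = 279.51°
At arrival: θ₂ = atan2(sin Δλ cos φ₁, −cos φ₂ sin φ₁ + sin φ₂ cos φ₁ cos Δλ) = 239.83°
Δθ = θ₂ − θ₁ = -39.7°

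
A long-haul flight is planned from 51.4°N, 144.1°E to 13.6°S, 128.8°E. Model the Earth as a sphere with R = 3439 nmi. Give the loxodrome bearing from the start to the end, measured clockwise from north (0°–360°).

Δψ = ln[tan(π/4+φ₂/2)/tan(π/4+φ₁/2)] = -1.2889
Δλ = -0.2670 rad (taken the short way round)
course = atan2(Δλ, Δψ) = 191.71°

191.7°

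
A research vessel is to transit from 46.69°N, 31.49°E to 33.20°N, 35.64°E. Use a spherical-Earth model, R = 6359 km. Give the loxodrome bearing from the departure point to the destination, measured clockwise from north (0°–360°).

166.8°

Meridional parts: M(φ₁)=+0.9237, M(φ₂)=+0.6149 → ΔM = -0.3088;  Δλ = +0.0724 rad
tan C = Δλ / ΔM = -0.2345 → C = 166.80°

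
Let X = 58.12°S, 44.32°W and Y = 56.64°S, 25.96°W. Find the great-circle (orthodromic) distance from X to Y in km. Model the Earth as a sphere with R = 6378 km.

1110 km

cos σ = sin φ₁ sin φ₂ + cos φ₁ cos φ₂ cos Δλ
      = sin(-58.12°)sin(-56.64°) + cos(-58.12°)cos(-56.64°)cos(18.36°) = 0.9849
σ = 9.975° → d = Rσ = 6378·0.17410 = 1110 km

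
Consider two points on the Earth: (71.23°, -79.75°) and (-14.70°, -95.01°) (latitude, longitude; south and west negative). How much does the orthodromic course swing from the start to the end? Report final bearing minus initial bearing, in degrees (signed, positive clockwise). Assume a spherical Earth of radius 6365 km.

At departure: θ₁ = atan2(sin Δλ cos φ₂, cos φ₁ sin φ₂ − sin φ₁ cos φ₂ cos Δλ) = 194.78°
At arrival: θ₂ = atan2(sin Δλ cos φ₁, −cos φ₂ sin φ₁ + sin φ₂ cos φ₁ cos Δλ) = 184.87°
Δθ = θ₂ − θ₁ = -9.9°

-9.9°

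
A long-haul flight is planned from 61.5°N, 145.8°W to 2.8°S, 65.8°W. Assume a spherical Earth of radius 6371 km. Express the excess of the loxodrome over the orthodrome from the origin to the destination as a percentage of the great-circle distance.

2.8%

Great circle: σ = 1.5310 rad → d_gc = Rσ = 9753.7 km
Rhumb: Δφ = -1.1222, Δλ = +1.3963, Δψ = -1.4194, q = Δφ/Δψ = 0.7906 → d_rh = R√(Δφ²+q²Δλ²) = 10029.2 km
Excess = (10029.2 − 9753.7) / 9753.7 = 275.5 / 9753.7 = 2.82% ≈ 2.8%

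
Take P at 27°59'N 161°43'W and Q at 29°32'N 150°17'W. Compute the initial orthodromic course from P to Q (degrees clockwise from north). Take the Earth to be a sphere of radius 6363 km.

θ = atan2( sin Δλ·cos φ₂ ,  cos φ₁ sin φ₂ − sin φ₁ cos φ₂ cos Δλ )
  = atan2(+0.1725, +0.0352) = 78.48°

78.5°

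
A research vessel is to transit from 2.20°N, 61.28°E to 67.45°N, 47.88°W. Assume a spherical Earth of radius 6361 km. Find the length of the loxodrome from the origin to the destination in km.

Δψ = ln[tan(π/4+φ₂/2)/tan(π/4+φ₁/2)] = +1.5742;  Δφ = +1.1388 rad,  Δλ = -1.9052 rad
q = Δφ/Δψ = 0.7234
d = R·√(Δφ² + q²Δλ²) = 6361·1.78790 = 11373 km

11373 km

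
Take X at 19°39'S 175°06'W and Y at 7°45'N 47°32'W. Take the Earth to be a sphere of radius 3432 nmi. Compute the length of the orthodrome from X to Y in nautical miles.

7661 nmi

Haversine: a = sin²(Δφ/2)+cos φ₁ cos φ₂ sin²(Δλ/2) = 0.80714;  σ = 2·atan2(√a,√(1−a))
σ = 127.900° → d = Rσ = 3432·2.23227 = 7661 nmi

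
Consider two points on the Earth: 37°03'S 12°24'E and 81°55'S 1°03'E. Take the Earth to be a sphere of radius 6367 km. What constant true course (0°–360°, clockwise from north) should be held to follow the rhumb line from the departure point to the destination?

185.8°

Meridional parts: M(φ₁)=-0.6971, M(φ₂)=-2.6499 → ΔM = -1.9528;  Δλ = -0.1981 rad
tan C = Δλ / ΔM = +0.1014 → C = 185.79°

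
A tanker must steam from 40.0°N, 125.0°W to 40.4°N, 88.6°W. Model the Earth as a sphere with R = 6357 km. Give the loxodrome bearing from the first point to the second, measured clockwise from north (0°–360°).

89.2°

Meridional parts: M(φ₁)=+0.7629, M(φ₂)=+0.7720 → ΔM = +0.0091;  Δλ = +0.6353 rad
tan C = Δλ / ΔM = +69.5051 → C = 89.18°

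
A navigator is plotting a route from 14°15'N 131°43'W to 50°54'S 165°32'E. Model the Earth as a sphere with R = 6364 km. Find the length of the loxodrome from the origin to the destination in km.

9503 km

Rhumb course C = atan2(Δλ, Δψ) with Δψ = ln[tan(π/4+φ₂/2)/tan(π/4+φ₁/2)] = -1.2867, Δλ = -1.0952 → C = 220.40°
d = R·|Δφ| / |cos C| = 6364·1.13708 / 0.76149 = 9503 km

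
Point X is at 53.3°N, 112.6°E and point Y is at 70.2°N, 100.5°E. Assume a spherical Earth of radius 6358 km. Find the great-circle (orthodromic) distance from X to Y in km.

cos σ = sin φ₁ sin φ₂ + cos φ₁ cos φ₂ cos Δλ
      = sin(53.30°)sin(70.20°) + cos(53.30°)cos(70.20°)cos(-12.10°) = 0.9523
σ = 17.765° → d = Rσ = 6358·0.31006 = 1971 km

1971 km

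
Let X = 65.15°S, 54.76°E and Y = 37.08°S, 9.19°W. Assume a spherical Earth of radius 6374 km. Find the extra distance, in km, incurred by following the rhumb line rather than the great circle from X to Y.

Great circle: cos σ = sin φ₁ sin φ₂ + cos φ₁ cos φ₂ cos Δλ,  σ = 0.8033 rad → d_gc = 5120.2 km
Rhumb line: Δψ = +0.8149, q = Δφ/Δψ = 0.6012, d_rh = R√(Δφ²+q²Δλ²) = 5295.6 km
Excess = 5295.6 − 5120.2 = 175.4 ≈ 175 km

175 km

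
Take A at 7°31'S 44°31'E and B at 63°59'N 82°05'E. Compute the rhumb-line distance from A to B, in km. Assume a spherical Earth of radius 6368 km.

8591 km

Rhumb course C = atan2(Δλ, Δψ) with Δψ = ln[tan(π/4+φ₂/2)/tan(π/4+φ₁/2)] = +1.5968, Δλ = +0.6557 → C = 22.32°
d = R·|Δφ| / |cos C| = 6368·1.24791 / 0.92505 = 8591 km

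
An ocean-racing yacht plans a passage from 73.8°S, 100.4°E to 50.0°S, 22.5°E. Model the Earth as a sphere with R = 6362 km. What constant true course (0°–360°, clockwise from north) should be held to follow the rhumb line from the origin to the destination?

304.6°

Meridional parts: M(φ₁)=-1.9497, M(φ₂)=-1.0107 → ΔM = +0.9390;  Δλ = -1.3596 rad
tan C = Δλ / ΔM = -1.4480 → C = 304.63°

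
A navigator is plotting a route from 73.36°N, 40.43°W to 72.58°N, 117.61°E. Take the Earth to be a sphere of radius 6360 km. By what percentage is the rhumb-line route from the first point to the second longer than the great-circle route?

Great circle: σ = 0.5833 rad → d_gc = Rσ = 3709.5 km
Rhumb: Δφ = -0.0136, Δλ = +2.7583, Δψ = -0.0465, q = Δφ/Δψ = 0.2928 → d_rh = R√(Δφ²+q²Δλ²) = 5137.7 km
Excess = (5137.7 − 3709.5) / 3709.5 = 1428.2 / 3709.5 = 38.50% ≈ 38.5%

38.5%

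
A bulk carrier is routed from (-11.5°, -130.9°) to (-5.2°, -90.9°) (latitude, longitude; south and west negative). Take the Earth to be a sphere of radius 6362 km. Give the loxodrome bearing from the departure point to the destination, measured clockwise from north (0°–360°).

81.0°

Δψ = ln[tan(π/4+φ₂/2)/tan(π/4+φ₁/2)] = +0.1112
Δλ = +0.6981 rad (taken the short way round)
course = atan2(Δλ, Δψ) = 80.95°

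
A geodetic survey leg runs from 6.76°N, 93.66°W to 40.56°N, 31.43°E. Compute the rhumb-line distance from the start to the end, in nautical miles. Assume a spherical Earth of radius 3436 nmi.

7030 nmi

Rhumb course C = atan2(Δλ, Δψ) with Δψ = ln[tan(π/4+φ₂/2)/tan(π/4+φ₁/2)] = +0.6575, Δλ = +2.1832 → C = 73.24°
d = R·|Δφ| / |cos C| = 3436·0.58992 / 0.28835 = 7030 nmi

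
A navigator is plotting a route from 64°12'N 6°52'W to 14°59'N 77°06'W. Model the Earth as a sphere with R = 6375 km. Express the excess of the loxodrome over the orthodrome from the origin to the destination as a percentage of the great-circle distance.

3.1%

Great circle: σ = 1.1864 rad → d_gc = Rσ = 7563.6 km
Rhumb: Δφ = -0.8590, Δλ = -1.2258, Δψ = -1.2094, q = Δφ/Δψ = 0.7103 → d_rh = R√(Δφ²+q²Δλ²) = 7797.2 km
Excess = (7797.2 − 7563.6) / 7563.6 = 233.6 / 7563.6 = 3.09% ≈ 3.1%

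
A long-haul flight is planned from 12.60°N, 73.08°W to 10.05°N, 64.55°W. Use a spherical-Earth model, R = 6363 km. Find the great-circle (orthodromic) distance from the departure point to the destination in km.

cos σ = sin φ₁ sin φ₂ + cos φ₁ cos φ₂ cos Δλ
      = sin(12.60°)sin(10.05°) + cos(12.60°)cos(10.05°)cos(8.53°) = 0.9884
σ = 8.743° → d = Rσ = 6363·0.15259 = 971 km

971 km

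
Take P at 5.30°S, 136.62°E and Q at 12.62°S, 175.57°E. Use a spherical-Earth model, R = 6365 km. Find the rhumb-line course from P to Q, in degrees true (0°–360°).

100.8°

Δψ = ln[tan(π/4+φ₂/2)/tan(π/4+φ₁/2)] = -0.1294
Δλ = +0.6798 rad (taken the short way round)
course = atan2(Δλ, Δψ) = 100.78°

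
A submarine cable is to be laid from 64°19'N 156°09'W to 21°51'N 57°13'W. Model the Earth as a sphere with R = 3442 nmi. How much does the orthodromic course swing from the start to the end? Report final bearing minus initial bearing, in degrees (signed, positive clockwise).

Initial bearing θ₁ = atan2(sin Δλ cos φ₂, cos φ₁ sin φ₂ − sin φ₁ cos φ₂ cos Δλ) = 72.38°
Final bearing θ₂ = (initial bearing from the destination back to the start) + 180° = 153.57°
Δθ = θ₂ − θ₁ = +81.2°

+81.2°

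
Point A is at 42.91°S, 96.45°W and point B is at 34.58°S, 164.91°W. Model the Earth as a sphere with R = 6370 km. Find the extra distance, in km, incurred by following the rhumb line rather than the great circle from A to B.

152 km

Great circle: cos σ = sin φ₁ sin φ₂ + cos φ₁ cos φ₂ cos Δλ,  σ = 0.9175 rad → d_gc = 5844.3 km
Rhumb line: Δψ = +0.1868, q = Δφ/Δψ = 0.7784, d_rh = R√(Δφ²+q²Δλ²) = 5996.2 km
Excess = 5996.2 − 5844.3 = 151.9 ≈ 152 km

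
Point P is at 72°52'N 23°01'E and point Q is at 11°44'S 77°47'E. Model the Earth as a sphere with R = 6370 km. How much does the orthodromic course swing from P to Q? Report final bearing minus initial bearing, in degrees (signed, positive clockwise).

+39.2°

Initial bearing θ₁ = atan2(sin Δλ cos φ₂, cos φ₁ sin φ₂ − sin φ₁ cos φ₂ cos Δλ) = 126.86°
Final bearing θ₂ = (initial bearing from the destination back to the start) + 180° = 166.07°
Δθ = θ₂ − θ₁ = +39.2°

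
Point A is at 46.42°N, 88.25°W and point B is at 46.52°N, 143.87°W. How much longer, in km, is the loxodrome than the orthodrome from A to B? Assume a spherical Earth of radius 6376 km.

91 km

Great circle: cos σ = sin φ₁ sin φ₂ + cos φ₁ cos φ₂ cos Δλ,  σ = 0.6543 rad → d_gc = 4171.5 km
Rhumb line: Δψ = +0.0025, q = Δφ/Δψ = 0.6887, d_rh = R√(Δφ²+q²Δλ²) = 4262.9 km
Excess = 4262.9 − 4171.5 = 91.4 ≈ 91 km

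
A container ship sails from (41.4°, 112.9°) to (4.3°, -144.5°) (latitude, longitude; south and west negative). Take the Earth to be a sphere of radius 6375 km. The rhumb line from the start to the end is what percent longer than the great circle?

Great circle: σ = 1.6846 rad → d_gc = Rσ = 10739.5 km
Rhumb: Δφ = -0.6475, Δλ = +1.7907, Δψ = -0.7200, q = Δφ/Δψ = 0.8993 → d_rh = R√(Δφ²+q²Δλ²) = 11065.0 km
Excess = (11065.0 − 10739.5) / 10739.5 = 325.5 / 10739.5 = 3.03% ≈ 3.0%

3.0%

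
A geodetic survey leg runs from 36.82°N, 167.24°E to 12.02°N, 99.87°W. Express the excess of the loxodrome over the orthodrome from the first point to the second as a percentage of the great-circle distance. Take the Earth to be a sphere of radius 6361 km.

Great circle: σ = 1.4854 rad → d_gc = Rσ = 9448.4 km
Rhumb: Δφ = -0.4328, Δλ = +1.6212, Δψ = -0.4807, q = Δφ/Δψ = 0.9004 → d_rh = R√(Δφ²+q²Δλ²) = 9685.3 km
Excess = (9685.3 − 9448.4) / 9448.4 = 236.9 / 9448.4 = 2.51% ≈ 2.5%

2.5%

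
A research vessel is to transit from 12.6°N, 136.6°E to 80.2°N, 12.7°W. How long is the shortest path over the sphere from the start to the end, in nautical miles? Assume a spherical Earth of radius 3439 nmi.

cos σ = sin φ₁ sin φ₂ + cos φ₁ cos φ₂ cos Δλ
      = sin(12.60°)sin(80.20°) + cos(12.60°)cos(80.20°)cos(-149.30°) = 0.0721
σ = 85.864° → d = Rσ = 3439·1.49860 = 5154 nmi

5154 nmi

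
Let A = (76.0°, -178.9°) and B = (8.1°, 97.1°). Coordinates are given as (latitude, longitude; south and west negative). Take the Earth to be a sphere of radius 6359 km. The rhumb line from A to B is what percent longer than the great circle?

5.2%

Great circle: σ = 1.4083 rad → d_gc = Rσ = 8955.6 km
Rhumb: Δφ = -1.1851, Δλ = -1.4661, Δψ = -1.9555, q = Δφ/Δψ = 0.6060 → d_rh = R√(Δφ²+q²Δλ²) = 9418.7 km
Excess = (9418.7 − 8955.6) / 8955.6 = 463.1 / 8955.6 = 5.17% ≈ 5.2%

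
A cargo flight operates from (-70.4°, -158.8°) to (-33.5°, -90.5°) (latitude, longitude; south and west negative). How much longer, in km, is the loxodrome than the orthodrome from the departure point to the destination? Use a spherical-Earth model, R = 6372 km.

Great circle: cos σ = sin φ₁ sin φ₂ + cos φ₁ cos φ₂ cos Δλ,  σ = 0.8977 rad → d_gc = 5720.3 km
Rhumb line: Δψ = +1.1349, q = Δφ/Δψ = 0.5675, d_rh = R√(Δφ²+q²Δλ²) = 5951.6 km
Excess = 5951.6 − 5720.3 = 231.3 ≈ 231 km

231 km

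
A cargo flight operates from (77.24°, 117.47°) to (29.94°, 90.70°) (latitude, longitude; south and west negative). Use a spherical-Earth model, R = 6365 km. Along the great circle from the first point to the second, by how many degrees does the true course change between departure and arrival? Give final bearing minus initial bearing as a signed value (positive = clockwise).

-23.6°

At departure: θ₁ = atan2(sin Δλ cos φ₂, cos φ₁ sin φ₂ − sin φ₁ cos φ₂ cos Δλ) = 211.21°
At arrival: θ₂ = atan2(sin Δλ cos φ₁, −cos φ₂ sin φ₁ + sin φ₂ cos φ₁ cos Δλ) = 187.59°
Δθ = θ₂ − θ₁ = -23.6°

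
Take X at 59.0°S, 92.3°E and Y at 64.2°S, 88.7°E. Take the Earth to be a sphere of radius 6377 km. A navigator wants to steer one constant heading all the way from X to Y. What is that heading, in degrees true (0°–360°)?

198.2°

Meridional parts: M(φ₁)=-1.2826, M(φ₂)=-1.4739 → ΔM = -0.1913;  Δλ = -0.0628 rad
tan C = Δλ / ΔM = +0.3284 → C = 198.18°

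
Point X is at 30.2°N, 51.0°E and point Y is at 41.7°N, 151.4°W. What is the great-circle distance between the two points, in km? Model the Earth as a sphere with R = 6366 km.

Haversine: a = sin²(Δφ/2)+cos φ₁ cos φ₂ sin²(Δλ/2) = 0.63099;  σ = 2·atan2(√a,√(1−a))
σ = 105.188° → d = Rσ = 6366·1.83588 = 11687 km

11687 km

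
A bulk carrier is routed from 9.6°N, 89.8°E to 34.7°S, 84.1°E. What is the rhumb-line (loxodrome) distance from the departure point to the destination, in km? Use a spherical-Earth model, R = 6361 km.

4955 km

Δψ = ln[tan(π/4+φ₂/2)/tan(π/4+φ₁/2)] = -0.8148;  Δφ = -0.7732 rad,  Δλ = -0.0995 rad
q = Δφ/Δψ = 0.9489
d = R·√(Δφ² + q²Δλ²) = 6361·0.77892 = 4955 km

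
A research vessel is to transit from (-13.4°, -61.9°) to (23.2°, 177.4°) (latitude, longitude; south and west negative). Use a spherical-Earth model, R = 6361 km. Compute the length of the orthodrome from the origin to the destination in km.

Haversine: a = sin²(Δφ/2)+cos φ₁ cos φ₂ sin²(Δλ/2) = 0.77389;  σ = 2·atan2(√a,√(1−a))
σ = 123.215° → d = Rσ = 6361·2.15050 = 13679 km

13679 km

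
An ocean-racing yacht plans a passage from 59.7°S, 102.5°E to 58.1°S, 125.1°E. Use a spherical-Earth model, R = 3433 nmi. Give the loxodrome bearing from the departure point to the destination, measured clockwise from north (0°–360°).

82.2°

Meridional parts: M(φ₁)=-1.3065, M(φ₂)=-1.2525 → ΔM = +0.0541;  Δλ = +0.3944 rad
tan C = Δλ / ΔM = +7.2945 → C = 82.19°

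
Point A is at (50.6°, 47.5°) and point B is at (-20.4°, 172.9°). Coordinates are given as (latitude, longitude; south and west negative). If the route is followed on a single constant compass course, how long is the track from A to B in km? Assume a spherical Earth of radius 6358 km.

14689 km

Δψ = ln[tan(π/4+φ₂/2)/tan(π/4+φ₁/2)] = -1.3909;  Δφ = -1.2392 rad,  Δλ = +2.1886 rad
q = Δφ/Δψ = 0.8909
d = R·√(Δφ² + q²Δλ²) = 6358·2.31036 = 14689 km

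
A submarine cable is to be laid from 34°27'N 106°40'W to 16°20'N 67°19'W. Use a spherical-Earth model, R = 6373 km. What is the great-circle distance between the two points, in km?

4400 km

Haversine: a = sin²(Δφ/2)+cos φ₁ cos φ₂ sin²(Δλ/2) = 0.11449;  σ = 2·atan2(√a,√(1−a))
σ = 39.555° → d = Rσ = 6373·0.69036 = 4400 km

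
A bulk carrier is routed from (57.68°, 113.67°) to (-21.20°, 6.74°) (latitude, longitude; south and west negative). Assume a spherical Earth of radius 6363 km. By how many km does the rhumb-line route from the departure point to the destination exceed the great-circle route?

405 km

Great circle: cos σ = sin φ₁ sin φ₂ + cos φ₁ cos φ₂ cos Δλ,  σ = 2.0384 rad → d_gc = 12970.4 km
Rhumb line: Δψ = -1.6174, q = Δφ/Δψ = 0.8512, d_rh = R√(Δφ²+q²Δλ²) = 13375.6 km
Excess = 13375.6 − 12970.4 = 405.2 ≈ 405 km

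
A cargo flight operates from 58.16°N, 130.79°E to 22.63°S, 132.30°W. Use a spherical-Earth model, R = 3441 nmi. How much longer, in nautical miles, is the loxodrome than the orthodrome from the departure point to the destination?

160 nmi

Great circle: cos σ = sin φ₁ sin φ₂ + cos φ₁ cos φ₂ cos Δλ,  σ = 1.9665 rad → d_gc = 6766.7 nmi
Rhumb line: Δψ = -1.6601, q = Δφ/Δψ = 0.8494, d_rh = R√(Δφ²+q²Δλ²) = 6926.7 nmi
Excess = 6926.7 − 6766.7 = 160.0 ≈ 160 nmi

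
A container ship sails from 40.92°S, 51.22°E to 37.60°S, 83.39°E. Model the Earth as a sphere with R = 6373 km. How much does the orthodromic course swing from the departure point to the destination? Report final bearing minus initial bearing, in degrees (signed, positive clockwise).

At departure: θ₁ = atan2(sin Δλ cos φ₂, cos φ₁ sin φ₂ − sin φ₁ cos φ₂ cos Δλ) = 92.95°
At arrival: θ₂ = atan2(sin Δλ cos φ₁, −cos φ₂ sin φ₁ + sin φ₂ cos φ₁ cos Δλ) = 72.26°
Δθ = θ₂ − θ₁ = -20.7°

-20.7°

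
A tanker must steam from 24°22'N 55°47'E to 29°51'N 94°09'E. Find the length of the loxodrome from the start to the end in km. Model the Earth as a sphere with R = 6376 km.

3847 km

Rhumb course C = atan2(Δλ, Δψ) with Δψ = ln[tan(π/4+φ₂/2)/tan(π/4+φ₁/2)] = +0.1076, Δλ = +0.6696 → C = 80.87°
d = R·|Δφ| / |cos C| = 6376·0.09570 / 0.15862 = 3847 km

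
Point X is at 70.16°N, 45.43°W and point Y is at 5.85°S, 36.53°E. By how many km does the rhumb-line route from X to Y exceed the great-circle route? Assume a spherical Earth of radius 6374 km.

Great circle: cos σ = sin φ₁ sin φ₂ + cos φ₁ cos φ₂ cos Δλ,  σ = 1.6195 rad → d_gc = 10322.5 km
Rhumb line: Δψ = -1.8459, q = Δφ/Δψ = 0.7187, d_rh = R√(Δφ²+q²Δλ²) = 10697.8 km
Excess = 10697.8 − 10322.5 = 375.3 ≈ 375 km

375 km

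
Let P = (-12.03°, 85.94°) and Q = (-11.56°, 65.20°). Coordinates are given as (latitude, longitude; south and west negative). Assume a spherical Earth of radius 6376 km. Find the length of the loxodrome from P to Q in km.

2260 km

Δψ = ln[tan(π/4+φ₂/2)/tan(π/4+φ₁/2)] = +0.0084;  Δφ = +0.0082 rad,  Δλ = -0.3620 rad
q = Δφ/Δψ = 0.9789
d = R·√(Δφ² + q²Δλ²) = 6376·0.35443 = 2260 km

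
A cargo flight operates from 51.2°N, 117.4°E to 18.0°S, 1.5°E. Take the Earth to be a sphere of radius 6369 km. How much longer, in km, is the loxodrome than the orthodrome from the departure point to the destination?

Great circle: cos σ = sin φ₁ sin φ₂ + cos φ₁ cos φ₂ cos Δλ,  σ = 2.0957 rad → d_gc = 13347.5 km
Rhumb line: Δψ = -1.3631, q = Δφ/Δψ = 0.8860, d_rh = R√(Δφ²+q²Δλ²) = 13764.9 km
Excess = 13764.9 − 13347.5 = 417.4 ≈ 417 km

417 km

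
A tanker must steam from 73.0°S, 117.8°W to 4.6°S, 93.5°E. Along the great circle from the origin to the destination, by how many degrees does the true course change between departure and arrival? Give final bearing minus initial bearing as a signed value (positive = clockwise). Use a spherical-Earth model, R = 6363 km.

Initial bearing θ₁ = atan2(sin Δλ cos φ₂, cos φ₁ sin φ₂ − sin φ₁ cos φ₂ cos Δλ) = 211.72°
Final bearing θ₂ = (initial bearing from the destination back to the start) + 180° = 351.13°
Δθ = θ₂ − θ₁ = +139.4°

+139.4°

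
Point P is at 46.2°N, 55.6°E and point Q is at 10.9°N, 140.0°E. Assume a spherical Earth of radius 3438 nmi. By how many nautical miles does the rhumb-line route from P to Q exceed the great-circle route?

Great circle: cos σ = sin φ₁ sin φ₂ + cos φ₁ cos φ₂ cos Δλ,  σ = 1.3666 rad → d_gc = 4698.3 nmi
Rhumb line: Δψ = -0.7199, q = Δφ/Δψ = 0.8558, d_rh = R√(Δφ²+q²Δλ²) = 4824.0 nmi
Excess = 4824.0 − 4698.3 = 125.7 ≈ 126 nmi

126 nmi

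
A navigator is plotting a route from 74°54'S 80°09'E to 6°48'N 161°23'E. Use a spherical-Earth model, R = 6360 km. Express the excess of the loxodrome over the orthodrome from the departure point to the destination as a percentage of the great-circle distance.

Great circle: σ = 1.6458 rad → d_gc = Rσ = 10467.0 km
Rhumb: Δφ = +1.4259, Δλ = +1.4178, Δψ = +2.1398, q = Δφ/Δψ = 0.6664 → d_rh = R√(Δφ²+q²Δλ²) = 10878.9 km
Excess = (10878.9 − 10467.0) / 10467.0 = 411.9 / 10467.0 = 3.94% ≈ 3.9%

3.9%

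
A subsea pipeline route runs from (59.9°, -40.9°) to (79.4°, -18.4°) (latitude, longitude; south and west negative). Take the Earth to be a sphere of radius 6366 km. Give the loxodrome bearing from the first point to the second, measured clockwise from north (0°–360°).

Meridional parts: M(φ₁)=+1.3135, M(φ₂)=+2.3777 → ΔM = +1.0642;  Δλ = +0.3927 rad
tan C = Δλ / ΔM = +0.3690 → C = 20.25°

20.3°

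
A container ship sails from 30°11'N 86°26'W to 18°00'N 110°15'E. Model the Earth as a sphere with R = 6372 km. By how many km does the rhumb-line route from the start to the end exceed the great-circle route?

2223 km

Great circle: cos σ = sin φ₁ sin φ₂ + cos φ₁ cos φ₂ cos Δλ,  σ = 2.2551 rad → d_gc = 14369.6 km
Rhumb line: Δψ = -0.2335, q = Δφ/Δψ = 0.9105, d_rh = R√(Δφ²+q²Δλ²) = 16592.3 km
Excess = 16592.3 − 14369.6 = 2222.7 ≈ 2223 km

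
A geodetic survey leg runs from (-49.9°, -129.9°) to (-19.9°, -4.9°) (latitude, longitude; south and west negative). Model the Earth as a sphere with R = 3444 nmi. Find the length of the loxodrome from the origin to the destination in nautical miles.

6285 nmi

Rhumb course C = atan2(Δλ, Δψ) with Δψ = ln[tan(π/4+φ₂/2)/tan(π/4+φ₁/2)] = +0.6534, Δλ = +2.1817 → C = 73.33°
d = R·|Δφ| / |cos C| = 3444·0.52360 / 0.28693 = 6285 nmi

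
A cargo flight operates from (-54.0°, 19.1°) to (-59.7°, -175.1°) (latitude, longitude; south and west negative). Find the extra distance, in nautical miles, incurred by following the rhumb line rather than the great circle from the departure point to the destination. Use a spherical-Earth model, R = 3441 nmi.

1495 nmi

Great circle: cos σ = sin φ₁ sin φ₂ + cos φ₁ cos φ₂ cos Δλ,  σ = 1.1472 rad → d_gc = 3947.6 nmi
Rhumb line: Δψ = -0.1824, q = Δφ/Δψ = 0.5455, d_rh = R√(Δφ²+q²Δλ²) = 5443.0 nmi
Excess = 5443.0 − 3947.6 = 1495.4 ≈ 1495 nmi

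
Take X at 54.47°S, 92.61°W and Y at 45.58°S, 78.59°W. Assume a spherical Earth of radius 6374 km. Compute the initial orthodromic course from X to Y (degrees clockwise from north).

θ = atan2( sin Δλ·cos φ₂ ,  cos φ₁ sin φ₂ − sin φ₁ cos φ₂ cos Δλ )
  = atan2(+0.1696, +0.1376) = 50.95°

50.9°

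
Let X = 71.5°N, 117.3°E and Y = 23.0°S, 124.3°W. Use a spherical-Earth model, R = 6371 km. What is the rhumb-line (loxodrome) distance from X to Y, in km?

Δψ = ln[tan(π/4+φ₂/2)/tan(π/4+φ₁/2)] = -2.2275;  Δφ = -1.6493 rad,  Δλ = +2.0665 rad
q = Δφ/Δψ = 0.7404
d = R·√(Δφ² + q²Δλ²) = 6371·2.24977 = 14333 km

14333 km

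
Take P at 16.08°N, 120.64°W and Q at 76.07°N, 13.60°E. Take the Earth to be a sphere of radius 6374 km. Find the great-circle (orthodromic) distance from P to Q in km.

9326 km

Haversine: a = sin²(Δφ/2)+cos φ₁ cos φ₂ sin²(Δλ/2) = 0.44627;  σ = 2·atan2(√a,√(1−a))
σ = 83.832° → d = Rσ = 6374·1.46314 = 9326 km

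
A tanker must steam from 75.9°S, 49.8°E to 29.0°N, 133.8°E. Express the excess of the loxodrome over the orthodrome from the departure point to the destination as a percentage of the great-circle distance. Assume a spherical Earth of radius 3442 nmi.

Great circle: σ = 2.0352 rad → d_gc = Rσ = 7005.3 nmi
Rhumb: Δφ = +1.8309, Δλ = +1.4661, Δψ = +2.6194, q = Δφ/Δψ = 0.6990 → d_rh = R√(Δφ²+q²Δλ²) = 7221.7 nmi
Excess = (7221.7 − 7005.3) / 7005.3 = 216.4 / 7005.3 = 3.09% ≈ 3.1%

3.1%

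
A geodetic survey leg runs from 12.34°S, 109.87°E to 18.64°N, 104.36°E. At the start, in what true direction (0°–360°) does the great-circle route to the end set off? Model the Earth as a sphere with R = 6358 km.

350.0°

θ = atan2( sin Δλ·cos φ₂ ,  cos φ₁ sin φ₂ − sin φ₁ cos φ₂ cos Δλ )
  = atan2(-0.0910, +0.5138) = 349.96°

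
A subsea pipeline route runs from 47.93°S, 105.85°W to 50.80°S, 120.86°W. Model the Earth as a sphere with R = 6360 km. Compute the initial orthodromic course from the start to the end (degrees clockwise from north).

θ = atan2( sin Δλ·cos φ₂ ,  cos φ₁ sin φ₂ − sin φ₁ cos φ₂ cos Δλ )
  = atan2(-0.1637, -0.0661) = 248.02°

248.0°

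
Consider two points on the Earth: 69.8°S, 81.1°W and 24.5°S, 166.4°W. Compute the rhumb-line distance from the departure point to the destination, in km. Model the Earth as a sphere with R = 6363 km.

Δψ = ln[tan(π/4+φ₂/2)/tan(π/4+φ₁/2)] = +1.2840;  Δφ = +0.7906 rad,  Δλ = -1.4888 rad
q = Δφ/Δψ = 0.6158
d = R·√(Δφ² + q²Δλ²) = 6363·1.21057 = 7703 km

7703 km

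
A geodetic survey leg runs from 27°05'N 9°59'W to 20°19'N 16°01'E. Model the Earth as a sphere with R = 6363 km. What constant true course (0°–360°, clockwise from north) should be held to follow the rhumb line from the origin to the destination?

Δψ = ln[tan(π/4+φ₂/2)/tan(π/4+φ₁/2)] = -0.1291
Δλ = +0.4538 rad (taken the short way round)
course = atan2(Δλ, Δψ) = 105.88°

105.9°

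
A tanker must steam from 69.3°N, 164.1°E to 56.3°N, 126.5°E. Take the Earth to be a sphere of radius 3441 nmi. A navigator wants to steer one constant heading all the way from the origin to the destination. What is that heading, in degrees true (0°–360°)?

Meridional parts: M(φ₁)=+1.7003, M(φ₂)=+1.1945 → ΔM = -0.5058;  Δλ = -0.6562 rad
tan C = Δλ / ΔM = +1.2974 → C = 232.38°

232.4°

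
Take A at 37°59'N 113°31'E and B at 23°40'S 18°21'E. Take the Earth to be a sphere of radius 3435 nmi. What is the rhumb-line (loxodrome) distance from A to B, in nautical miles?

Rhumb course C = atan2(Δλ, Δψ) with Δψ = ln[tan(π/4+φ₂/2)/tan(π/4+φ₁/2)] = -1.1430, Δλ = -1.6610 → C = 235.47°
d = R·|Δφ| / |cos C| = 3435·1.07600 / 0.56688 = 6520 nmi

6520 nmi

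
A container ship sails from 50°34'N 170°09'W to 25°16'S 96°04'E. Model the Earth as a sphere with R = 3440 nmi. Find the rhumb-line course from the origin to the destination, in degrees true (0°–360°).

Meridional parts: M(φ₁)=+1.0262, M(φ₂)=-0.4560 → ΔM = -1.4822;  Δλ = -1.6368 rad
tan C = Δλ / ΔM = +1.1043 → C = 227.84°

227.8°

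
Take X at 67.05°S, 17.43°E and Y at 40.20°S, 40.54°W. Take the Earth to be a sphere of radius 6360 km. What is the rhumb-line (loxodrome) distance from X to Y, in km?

Rhumb course C = atan2(Δλ, Δψ) with Δψ = ln[tan(π/4+φ₂/2)/tan(π/4+φ₁/2)] = +0.8271, Δλ = -1.0118 → C = 309.26°
d = R·|Δφ| / |cos C| = 6360·0.46862 / 0.63291 = 4709 km

4709 km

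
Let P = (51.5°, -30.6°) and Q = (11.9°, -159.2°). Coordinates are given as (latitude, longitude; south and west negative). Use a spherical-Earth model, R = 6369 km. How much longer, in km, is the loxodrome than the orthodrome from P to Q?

1113 km

Great circle: cos σ = sin φ₁ sin φ₂ + cos φ₁ cos φ₂ cos Δλ,  σ = 1.7912 rad → d_gc = 11408.3 km
Rhumb line: Δψ = -0.8429, q = Δφ/Δψ = 0.8200, d_rh = R√(Δφ²+q²Δλ²) = 12521.4 km
Excess = 12521.4 − 11408.3 = 1113.1 ≈ 1113 km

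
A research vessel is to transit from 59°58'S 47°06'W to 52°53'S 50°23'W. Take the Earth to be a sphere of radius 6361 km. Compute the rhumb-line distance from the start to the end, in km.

Δψ = ln[tan(π/4+φ₂/2)/tan(π/4+φ₁/2)] = +0.2243;  Δφ = +0.1236 rad,  Δλ = -0.0573 rad
q = Δφ/Δψ = 0.5511
d = R·√(Δφ² + q²Δλ²) = 6361·0.12760 = 812 km

812 km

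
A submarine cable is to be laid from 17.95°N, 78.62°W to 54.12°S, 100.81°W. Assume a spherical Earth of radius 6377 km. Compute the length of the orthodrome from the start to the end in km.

8296 km

Haversine: a = sin²(Δφ/2)+cos φ₁ cos φ₂ sin²(Δλ/2) = 0.36672;  σ = 2·atan2(√a,√(1−a))
σ = 74.540° → d = Rσ = 6377·1.30097 = 8296 km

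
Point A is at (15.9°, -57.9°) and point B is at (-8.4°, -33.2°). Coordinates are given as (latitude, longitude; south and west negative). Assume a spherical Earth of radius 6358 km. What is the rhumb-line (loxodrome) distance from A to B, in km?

Δψ = ln[tan(π/4+φ₂/2)/tan(π/4+φ₁/2)] = -0.4283;  Δφ = -0.4241 rad,  Δλ = +0.4311 rad
q = Δφ/Δψ = 0.9903
d = R·√(Δφ² + q²Δλ²) = 6358·0.60177 = 3826 km

3826 km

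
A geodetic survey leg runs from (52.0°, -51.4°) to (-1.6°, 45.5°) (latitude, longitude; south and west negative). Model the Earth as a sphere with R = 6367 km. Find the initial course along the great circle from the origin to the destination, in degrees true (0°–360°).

85.5°

θ = atan2( sin Δλ·cos φ₂ ,  cos φ₁ sin φ₂ − sin φ₁ cos φ₂ cos Δλ )
  = atan2(+0.9924, +0.0774) = 85.54°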